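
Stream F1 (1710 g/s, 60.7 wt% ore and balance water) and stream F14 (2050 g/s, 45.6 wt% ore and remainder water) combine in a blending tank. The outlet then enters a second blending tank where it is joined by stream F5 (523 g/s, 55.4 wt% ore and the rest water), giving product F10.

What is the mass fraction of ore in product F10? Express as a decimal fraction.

Overall, product flow = 4283 g/s.
ore in = 1710×0.607 + 2050×0.456 + 523×0.554 = 2262.5 g/s.
ore fraction in F10 = 0.528.

0.528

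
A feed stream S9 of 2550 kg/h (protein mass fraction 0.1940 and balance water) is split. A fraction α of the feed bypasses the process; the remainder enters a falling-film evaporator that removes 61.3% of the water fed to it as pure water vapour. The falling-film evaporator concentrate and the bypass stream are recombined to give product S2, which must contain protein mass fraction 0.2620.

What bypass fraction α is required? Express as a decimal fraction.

0.475

All 2550×0.194 = 494.7 kg/h of protein reaches S2, so S2 = 494.7/0.262 = 1888.2 kg/h and vapour = 661.83 kg/h.
The evaporator receives (1−α)·2550 of feed at 0.806 water and removes 0.613 of that water:
0.613×0.806×(1−α)×2550 = 661.83
(1−α) = 661.83/1259.9 = 0.5253;  α = 0.4747.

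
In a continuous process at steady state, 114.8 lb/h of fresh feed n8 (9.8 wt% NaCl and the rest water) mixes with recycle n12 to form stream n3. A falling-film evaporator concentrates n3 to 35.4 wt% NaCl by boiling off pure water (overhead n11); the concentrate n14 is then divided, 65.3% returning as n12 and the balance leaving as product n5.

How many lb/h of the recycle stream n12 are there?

59.81 lb/h

Overall NaCl balance (none leaves overhead): NaCl in fresh feed = NaCl in product, i.e. 114.8×0.098 = (1−0.653)·n14·0.354.
n14 = 11.25/(0.354×0.347) = 91.587 lb/h.
Recycle n12 = 0.653×91.587 = 59.807 lb/h.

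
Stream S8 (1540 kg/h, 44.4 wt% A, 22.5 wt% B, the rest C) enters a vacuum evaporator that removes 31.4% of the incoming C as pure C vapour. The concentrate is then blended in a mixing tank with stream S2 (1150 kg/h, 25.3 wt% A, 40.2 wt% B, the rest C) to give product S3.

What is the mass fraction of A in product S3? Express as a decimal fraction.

0.385

Vapour removed = 0.314×0.331×1540 = 160.06 kg/h; concentrate = 1379.9 kg/h.
A reaching the mixer = 683.76 (from concentrate) + 1150×0.253 = 974.71 kg/h.
Product flow = 1379.9 + 1150 = 2529.9 kg/h; A fraction = 0.385.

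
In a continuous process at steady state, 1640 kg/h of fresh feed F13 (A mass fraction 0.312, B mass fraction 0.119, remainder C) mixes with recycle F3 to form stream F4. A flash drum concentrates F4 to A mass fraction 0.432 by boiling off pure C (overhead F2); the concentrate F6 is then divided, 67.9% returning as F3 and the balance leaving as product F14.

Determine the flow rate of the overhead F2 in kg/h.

Overall A balance (none leaves overhead): A in fresh feed = A in product, i.e. 1640×0.312 = (1−0.679)·F6·0.432.
F6 = 511.68/(0.432×0.321) = 3689.9 kg/h.
Recycle F3 = 0.679×3689.9 = 2505.4 kg/h.
Combined feed F4 = 1640 + 2505.4 = 4145.4 kg/h.
Overhead F2 = F4 − F6 = 4145.4 − 3689.9 = 455.56 kg/h.

455.6 kg/h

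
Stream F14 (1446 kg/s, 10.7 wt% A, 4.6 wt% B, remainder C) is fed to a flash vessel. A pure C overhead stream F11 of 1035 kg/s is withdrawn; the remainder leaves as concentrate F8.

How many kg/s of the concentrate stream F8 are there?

Concentrate = 1446 − 1035 = 411 kg/s.

411 kg/s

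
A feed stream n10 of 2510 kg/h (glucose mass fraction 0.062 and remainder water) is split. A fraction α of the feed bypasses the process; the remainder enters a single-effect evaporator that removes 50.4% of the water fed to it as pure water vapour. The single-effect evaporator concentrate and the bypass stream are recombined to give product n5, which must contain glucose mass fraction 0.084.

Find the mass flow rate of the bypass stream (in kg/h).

All 2510×0.062 = 155.62 kg/h of glucose reaches n5, so n5 = 155.62/0.084 = 1852.6 kg/h and vapour = 657.38 kg/h.
The evaporator receives (1−α)·2510 of feed at 0.938 water and removes 0.504 of that water:
0.504×0.938×(1−α)×2510 = 657.38
(1−α) = 657.38/1186.6 = 0.5540;  α = 0.4460.
Bypass flow = 0.4460×2510 = 1119.5 kg/h.

1119 kg/h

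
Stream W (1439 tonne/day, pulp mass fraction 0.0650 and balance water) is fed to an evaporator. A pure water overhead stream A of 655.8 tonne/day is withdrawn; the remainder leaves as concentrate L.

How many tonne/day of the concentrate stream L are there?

783.2 tonne/day

Concentrate = 1439 − 655.8 = 783.2 tonne/day.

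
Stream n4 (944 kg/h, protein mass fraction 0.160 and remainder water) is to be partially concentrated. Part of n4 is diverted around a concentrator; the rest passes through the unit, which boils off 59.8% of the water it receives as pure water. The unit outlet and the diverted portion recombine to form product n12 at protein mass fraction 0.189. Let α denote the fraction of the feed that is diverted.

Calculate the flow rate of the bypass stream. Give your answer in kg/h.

All 944×0.160 = 151.04 kg/h of protein reaches n12, so n12 = 151.04/0.189 = 799.15 kg/h and vapour = 144.85 kg/h.
The evaporator receives (1−α)·944 of feed at 0.840 water and removes 0.598 of that water:
0.598×0.840×(1−α)×944 = 144.85
(1−α) = 144.85/474.19 = 0.3055;  α = 0.6945.
Bypass flow = 0.6945×944 = 655.64 kg/h.

655.6 kg/h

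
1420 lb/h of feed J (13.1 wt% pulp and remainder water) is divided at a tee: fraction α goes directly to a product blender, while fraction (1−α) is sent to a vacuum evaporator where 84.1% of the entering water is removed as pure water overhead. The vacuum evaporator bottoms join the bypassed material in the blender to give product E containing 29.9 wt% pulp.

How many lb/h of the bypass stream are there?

All 1420×0.131 = 186.02 lb/h of pulp reaches E, so E = 186.02/0.299 = 622.14 lb/h and vapour = 797.86 lb/h.
The evaporator receives (1−α)·1420 of feed at 0.869 water and removes 0.841 of that water:
0.841×0.869×(1−α)×1420 = 797.86
(1−α) = 797.86/1037.8 = 0.7688;  α = 0.2312.
Bypass flow = 0.2312×1420 = 328.28 lb/h.

328.3 lb/h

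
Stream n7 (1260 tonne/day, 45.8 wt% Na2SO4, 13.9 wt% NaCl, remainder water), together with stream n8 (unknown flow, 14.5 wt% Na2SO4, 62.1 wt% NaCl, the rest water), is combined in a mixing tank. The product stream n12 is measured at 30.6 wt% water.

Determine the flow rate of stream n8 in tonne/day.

Let n8 be the unknown flow. Total out = 1260 + n8.
water balance: 507.78 + 0.234·n8 = 0.306·(1260 + n8)
(0.234 − 0.306)·n8 = 0.306×1260 − 507.78 = -122.22
n8 = -122.22 / -0.072 = 1697.5 tonne/day

1698 tonne/day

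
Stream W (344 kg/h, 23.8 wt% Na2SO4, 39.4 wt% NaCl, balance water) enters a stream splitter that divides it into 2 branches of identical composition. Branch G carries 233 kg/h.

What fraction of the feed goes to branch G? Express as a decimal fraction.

Fraction to G = 233/344 = 0.6773.

0.677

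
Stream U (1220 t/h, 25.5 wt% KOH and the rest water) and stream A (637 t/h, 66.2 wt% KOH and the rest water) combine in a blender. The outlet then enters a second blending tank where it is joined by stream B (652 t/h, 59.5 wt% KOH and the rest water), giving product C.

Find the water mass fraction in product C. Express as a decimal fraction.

Overall, product flow = 2509 t/h.
water in = 1220×0.745 + 637×0.338 + 652×0.405 = 1388.3 t/h.
water fraction in C = 0.553.

0.553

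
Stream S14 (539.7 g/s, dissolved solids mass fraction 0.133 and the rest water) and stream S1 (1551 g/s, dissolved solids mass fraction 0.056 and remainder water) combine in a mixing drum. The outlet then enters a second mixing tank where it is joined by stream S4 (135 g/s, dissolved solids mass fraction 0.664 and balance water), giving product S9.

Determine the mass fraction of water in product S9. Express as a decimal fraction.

0.888

Overall, product flow = 2225.7 g/s.
water in = 539.7×0.867 + 1551×0.944 + 135×0.336 = 1977.4 g/s.
water fraction in S9 = 0.888.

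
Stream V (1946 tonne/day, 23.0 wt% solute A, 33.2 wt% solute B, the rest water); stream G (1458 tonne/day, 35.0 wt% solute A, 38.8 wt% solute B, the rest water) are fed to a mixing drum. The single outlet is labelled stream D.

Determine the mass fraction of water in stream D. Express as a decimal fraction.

Total flow out = 1946 + 1458 = 3404 tonne/day.
water in = 1946×0.438 + 1458×0.262 = 1234.3 tonne/day.
water mass fraction in D = 1234.3/3404 = 0.3626.

0.3626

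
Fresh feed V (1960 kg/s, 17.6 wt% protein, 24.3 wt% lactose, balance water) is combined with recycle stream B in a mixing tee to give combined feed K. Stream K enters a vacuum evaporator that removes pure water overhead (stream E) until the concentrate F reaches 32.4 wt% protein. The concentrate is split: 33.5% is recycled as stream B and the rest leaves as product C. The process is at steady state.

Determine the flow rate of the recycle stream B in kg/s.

536.3 kg/s

Overall protein balance (none leaves overhead): protein in fresh feed = protein in product, i.e. 1960×0.176 = (1−0.335)·F·0.324.
F = 344.96/(0.324×0.665) = 1601 kg/s.
Recycle B = 0.335×1601 = 536.35 kg/s.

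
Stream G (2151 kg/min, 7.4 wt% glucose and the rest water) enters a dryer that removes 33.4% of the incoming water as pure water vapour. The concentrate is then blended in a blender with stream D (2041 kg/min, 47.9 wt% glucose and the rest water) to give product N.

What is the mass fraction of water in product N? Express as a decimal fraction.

Vapour removed = 0.334×0.926×2151 = 665.27 kg/min; concentrate = 1485.7 kg/min.
water reaching the mixer = 1326.6 (from concentrate) + 2041×0.521 = 2389.9 kg/min.
Product flow = 1485.7 + 2041 = 3526.7 kg/min; water fraction = 0.6777.

0.6777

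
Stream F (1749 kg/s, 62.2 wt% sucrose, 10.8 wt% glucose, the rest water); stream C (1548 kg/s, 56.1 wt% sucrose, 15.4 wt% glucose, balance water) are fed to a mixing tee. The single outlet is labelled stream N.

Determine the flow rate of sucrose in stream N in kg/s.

sucrose out = sucrose in = 1749×0.622 + 1548×0.561 = 1956.3 kg/s.

1956 kg/s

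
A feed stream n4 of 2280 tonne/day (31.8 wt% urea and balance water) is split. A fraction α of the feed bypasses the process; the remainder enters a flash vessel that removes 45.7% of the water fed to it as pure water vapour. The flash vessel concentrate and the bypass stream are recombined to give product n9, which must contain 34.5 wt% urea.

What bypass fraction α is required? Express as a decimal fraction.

0.749

All 2280×0.318 = 725.04 tonne/day of urea reaches n9, so n9 = 725.04/0.345 = 2101.6 tonne/day and vapour = 178.43 tonne/day.
The evaporator receives (1−α)·2280 of feed at 0.682 water and removes 0.457 of that water:
0.457×0.682×(1−α)×2280 = 178.43
(1−α) = 178.43/710.62 = 0.2511;  α = 0.7489.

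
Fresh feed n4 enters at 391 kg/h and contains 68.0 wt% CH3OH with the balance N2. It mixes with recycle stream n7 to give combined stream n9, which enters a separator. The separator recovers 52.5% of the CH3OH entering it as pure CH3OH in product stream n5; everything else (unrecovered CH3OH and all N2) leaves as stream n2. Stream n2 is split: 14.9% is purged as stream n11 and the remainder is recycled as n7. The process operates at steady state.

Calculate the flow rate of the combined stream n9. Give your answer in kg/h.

N2 enters only via n4 and leaves only via the purge: 391×0.320 = 0.149×(N2 in n2), and the separator passes all N2, so N2 in n9 = N2 in n2 = 839.73 kg/h.
CH3OH in n9: m_A = 391×0.680 + (1−0.149)·(1−0.525)·m_A, so m_A = 265.88/0.5958 = 446.28 kg/h.
n9 = 446.28 + 839.73 = 1286 kg/h.

1286 kg/h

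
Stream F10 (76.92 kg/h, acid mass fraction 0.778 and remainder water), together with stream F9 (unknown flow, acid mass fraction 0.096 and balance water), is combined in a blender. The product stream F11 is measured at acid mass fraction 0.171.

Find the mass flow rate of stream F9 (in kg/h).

622.5 kg/h

Let F9 be the unknown flow. Total out = 76.92 + F9.
acid balance: 59.844 + 0.096·F9 = 0.171·(76.92 + F9)
(0.096 − 0.171)·F9 = 0.171×76.92 − 59.844 = -46.69
F9 = -46.69 / -0.075 = 622.54 kg/h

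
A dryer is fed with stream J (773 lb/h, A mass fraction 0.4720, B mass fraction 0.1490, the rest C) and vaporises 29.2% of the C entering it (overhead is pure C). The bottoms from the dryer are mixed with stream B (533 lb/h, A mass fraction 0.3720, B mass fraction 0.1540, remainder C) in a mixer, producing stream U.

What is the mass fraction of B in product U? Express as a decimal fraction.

0.1616

Vapour removed = 0.292×0.379×773 = 85.546 lb/h; concentrate = 687.45 lb/h.
B reaching the mixer = 115.18 (from concentrate) + 533×0.154 = 197.26 lb/h.
Product flow = 687.45 + 533 = 1220.5 lb/h; B fraction = 0.1616.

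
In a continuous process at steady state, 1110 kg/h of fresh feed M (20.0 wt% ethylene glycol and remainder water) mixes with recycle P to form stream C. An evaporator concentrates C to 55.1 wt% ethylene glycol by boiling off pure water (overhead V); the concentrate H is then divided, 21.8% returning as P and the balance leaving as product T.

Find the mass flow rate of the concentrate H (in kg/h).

515.2 kg/h

Overall ethylene glycol balance (none leaves overhead): ethylene glycol in fresh feed = ethylene glycol in product, i.e. 1110×0.200 = (1−0.218)·H·0.551.
H = 222/(0.551×0.782) = 515.22 kg/h.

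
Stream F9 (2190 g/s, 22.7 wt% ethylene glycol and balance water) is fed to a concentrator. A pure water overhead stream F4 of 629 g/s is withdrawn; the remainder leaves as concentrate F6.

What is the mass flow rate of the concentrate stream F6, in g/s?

Concentrate = 2190 − 629 = 1561 g/s.

1561 g/s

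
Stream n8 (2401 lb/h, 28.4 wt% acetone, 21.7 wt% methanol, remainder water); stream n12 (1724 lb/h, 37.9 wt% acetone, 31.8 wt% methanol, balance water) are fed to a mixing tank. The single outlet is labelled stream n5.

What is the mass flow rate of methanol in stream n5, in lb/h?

1069 lb/h

methanol out = methanol in = 2401×0.217 + 1724×0.318 = 1069.2 lb/h.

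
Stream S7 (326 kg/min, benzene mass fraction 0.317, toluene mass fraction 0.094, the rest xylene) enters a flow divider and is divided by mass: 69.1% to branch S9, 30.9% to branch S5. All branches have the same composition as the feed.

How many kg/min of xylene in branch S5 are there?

Branch S5 total = 0.309×326 = 100.73 kg/min.
xylene in S5 = 0.589×100.73 = 59.332 kg/min.

59.33 kg/min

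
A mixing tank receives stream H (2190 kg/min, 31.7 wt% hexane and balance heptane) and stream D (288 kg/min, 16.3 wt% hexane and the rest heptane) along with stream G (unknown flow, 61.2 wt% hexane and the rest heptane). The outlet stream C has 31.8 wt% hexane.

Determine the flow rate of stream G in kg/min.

Let G be the unknown flow. Total out = 2478 + G.
hexane balance: 741.17 + 0.612·G = 0.318·(2478 + G)
(0.612 − 0.318)·G = 0.318×2478 − 741.17 = 46.83
G = 46.83 / 0.294 = 159.29 kg/min

159.3 kg/min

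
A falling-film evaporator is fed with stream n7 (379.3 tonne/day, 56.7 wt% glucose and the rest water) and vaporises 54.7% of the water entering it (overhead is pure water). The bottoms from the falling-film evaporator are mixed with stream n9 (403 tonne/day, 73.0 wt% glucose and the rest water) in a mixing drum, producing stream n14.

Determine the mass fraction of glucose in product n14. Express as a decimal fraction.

Vapour removed = 0.547×0.433×379.3 = 89.838 tonne/day; concentrate = 289.46 tonne/day.
glucose reaching the mixer = 215.06 (from concentrate) + 403×0.730 = 509.25 tonne/day.
Product flow = 289.46 + 403 = 692.46 tonne/day; glucose fraction = 0.735.

0.735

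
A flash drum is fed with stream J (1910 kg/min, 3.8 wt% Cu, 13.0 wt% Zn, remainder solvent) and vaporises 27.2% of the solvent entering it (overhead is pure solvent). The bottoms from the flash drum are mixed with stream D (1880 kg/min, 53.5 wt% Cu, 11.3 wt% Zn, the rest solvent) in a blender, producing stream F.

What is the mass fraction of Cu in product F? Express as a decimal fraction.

Vapour removed = 0.272×0.832×1910 = 432.24 kg/min; concentrate = 1477.8 kg/min.
Cu reaching the mixer = 72.58 (from concentrate) + 1880×0.535 = 1078.4 kg/min.
Product flow = 1477.8 + 1880 = 3357.8 kg/min; Cu fraction = 0.321.

0.321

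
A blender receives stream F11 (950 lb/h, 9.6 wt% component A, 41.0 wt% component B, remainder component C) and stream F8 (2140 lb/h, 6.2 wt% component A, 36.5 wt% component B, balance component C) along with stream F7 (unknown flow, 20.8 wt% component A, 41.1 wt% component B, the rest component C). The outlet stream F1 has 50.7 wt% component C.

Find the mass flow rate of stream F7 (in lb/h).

Let F7 be the unknown flow. Total out = 3090 + F7.
component C balance: 1695.5 + 0.381·F7 = 0.507·(3090 + F7)
(0.381 − 0.507)·F7 = 0.507×3090 − 1695.5 = -128.89
F7 = -128.89 / -0.126 = 1022.9 lb/h

1023 lb/h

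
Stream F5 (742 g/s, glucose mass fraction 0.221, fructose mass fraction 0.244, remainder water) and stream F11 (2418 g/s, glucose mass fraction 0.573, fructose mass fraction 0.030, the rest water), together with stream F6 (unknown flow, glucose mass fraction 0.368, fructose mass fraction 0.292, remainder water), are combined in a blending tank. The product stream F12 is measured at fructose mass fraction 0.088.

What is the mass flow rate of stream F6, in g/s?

Let F6 be the unknown flow. Total out = 3160 + F6.
fructose balance: 253.59 + 0.292·F6 = 0.088·(3160 + F6)
(0.292 − 0.088)·F6 = 0.088×3160 − 253.59 = 24.492
F6 = 24.492 / 0.204 = 120.06 g/s

120.1 g/s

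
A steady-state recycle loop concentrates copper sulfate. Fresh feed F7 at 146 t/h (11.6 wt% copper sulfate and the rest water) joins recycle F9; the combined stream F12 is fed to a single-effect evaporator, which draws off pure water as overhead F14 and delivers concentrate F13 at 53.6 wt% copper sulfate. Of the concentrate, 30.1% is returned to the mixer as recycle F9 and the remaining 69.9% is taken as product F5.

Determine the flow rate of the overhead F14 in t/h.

114.4 t/h

Overall copper sulfate balance (none leaves overhead): copper sulfate in fresh feed = copper sulfate in product, i.e. 146×0.116 = (1−0.301)·F13·0.536.
F13 = 16.936/(0.536×0.699) = 45.203 t/h.
Recycle F9 = 0.301×45.203 = 13.606 t/h.
Combined feed F12 = 146 + 13.606 = 159.61 t/h.
Overhead F14 = F12 − F13 = 159.61 − 45.203 = 114.4 t/h.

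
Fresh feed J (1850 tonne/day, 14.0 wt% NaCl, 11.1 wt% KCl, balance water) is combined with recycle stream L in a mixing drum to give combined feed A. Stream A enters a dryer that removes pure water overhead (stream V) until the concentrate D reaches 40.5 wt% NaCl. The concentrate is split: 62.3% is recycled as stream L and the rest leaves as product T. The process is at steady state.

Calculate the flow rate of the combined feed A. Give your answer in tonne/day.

Overall NaCl balance (none leaves overhead): NaCl in fresh feed = NaCl in product, i.e. 1850×0.140 = (1−0.623)·D·0.405.
D = 259/(0.405×0.377) = 1696.3 tonne/day.
Recycle L = 0.623×1696.3 = 1056.8 tonne/day.
Combined feed A = 1850 + 1056.8 = 2906.8 tonne/day.

2907 tonne/day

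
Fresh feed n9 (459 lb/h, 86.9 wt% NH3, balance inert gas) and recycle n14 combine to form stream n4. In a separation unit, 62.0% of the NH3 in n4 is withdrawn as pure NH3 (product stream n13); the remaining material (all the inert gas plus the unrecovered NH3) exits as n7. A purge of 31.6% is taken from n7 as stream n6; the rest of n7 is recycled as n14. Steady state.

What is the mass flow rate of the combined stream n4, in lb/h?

729.2 lb/h

inert gas enters only via n9 and leaves only via the purge: 459×0.131 = 0.316×(inert gas in n7), and the separation unit passes all inert gas, so inert gas in n4 = inert gas in n7 = 190.28 lb/h.
NH3 in n4: m_A = 459×0.869 + (1−0.316)·(1−0.620)·m_A, so m_A = 398.87/0.7401 = 538.96 lb/h.
n4 = 538.96 + 190.28 = 729.24 lb/h.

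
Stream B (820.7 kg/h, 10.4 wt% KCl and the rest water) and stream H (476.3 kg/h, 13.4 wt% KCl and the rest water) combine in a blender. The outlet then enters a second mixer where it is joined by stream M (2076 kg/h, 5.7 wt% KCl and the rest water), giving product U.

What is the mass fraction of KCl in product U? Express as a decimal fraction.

Overall, product flow = 3373 kg/h.
KCl in = 820.7×0.104 + 476.3×0.134 + 2076×0.057 = 267.51 kg/h.
KCl fraction in U = 0.079.

0.079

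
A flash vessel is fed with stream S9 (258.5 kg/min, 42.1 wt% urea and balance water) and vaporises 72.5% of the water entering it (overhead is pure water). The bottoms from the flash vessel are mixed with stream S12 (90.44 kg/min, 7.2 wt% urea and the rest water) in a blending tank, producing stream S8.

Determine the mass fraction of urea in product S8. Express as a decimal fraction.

0.480

Vapour removed = 0.725×0.579×258.5 = 108.51 kg/min; concentrate = 149.99 kg/min.
urea reaching the mixer = 108.83 (from concentrate) + 90.44×0.072 = 115.34 kg/min.
Product flow = 149.99 + 90.44 = 240.43 kg/min; urea fraction = 0.480.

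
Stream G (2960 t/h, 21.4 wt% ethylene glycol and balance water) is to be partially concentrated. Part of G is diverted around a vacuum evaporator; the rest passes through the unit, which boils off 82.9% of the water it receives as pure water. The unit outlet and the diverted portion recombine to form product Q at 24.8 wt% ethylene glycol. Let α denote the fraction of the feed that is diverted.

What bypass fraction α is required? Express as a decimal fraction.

All 2960×0.214 = 633.44 t/h of ethylene glycol reaches Q, so Q = 633.44/0.248 = 2554.2 t/h and vapour = 405.81 t/h.
The evaporator receives (1−α)·2960 of feed at 0.786 water and removes 0.829 of that water:
0.829×0.786×(1−α)×2960 = 405.81
(1−α) = 405.81/1928.7 = 0.2104;  α = 0.7896.

0.790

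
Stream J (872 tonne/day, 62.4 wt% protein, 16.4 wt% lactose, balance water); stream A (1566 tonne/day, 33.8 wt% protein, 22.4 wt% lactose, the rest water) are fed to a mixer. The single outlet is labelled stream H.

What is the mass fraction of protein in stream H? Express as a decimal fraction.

Total flow out = 872 + 1566 = 2438 tonne/day.
protein in = 872×0.624 + 1566×0.338 = 1073.4 tonne/day.
protein mass fraction in H = 1073.4/2438 = 0.4403.

0.4403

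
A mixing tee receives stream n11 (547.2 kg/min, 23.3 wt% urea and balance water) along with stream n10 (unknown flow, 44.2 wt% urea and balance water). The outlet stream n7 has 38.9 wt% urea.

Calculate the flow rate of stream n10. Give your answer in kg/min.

Let n10 be the unknown flow. Total out = 547.2 + n10.
urea balance: 127.5 + 0.442·n10 = 0.389·(547.2 + n10)
(0.442 − 0.389)·n10 = 0.389×547.2 − 127.5 = 85.363
n10 = 85.363 / 0.053 = 1610.6 kg/min

1611 kg/min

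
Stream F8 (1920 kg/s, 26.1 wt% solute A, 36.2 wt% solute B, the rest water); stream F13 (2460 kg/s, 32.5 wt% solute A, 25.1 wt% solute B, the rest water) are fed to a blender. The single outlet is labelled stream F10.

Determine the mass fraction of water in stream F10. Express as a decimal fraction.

0.403

Total flow out = 1920 + 2460 = 4380 kg/s.
water in = 1920×0.377 + 2460×0.424 = 1766.9 kg/s.
water mass fraction in F10 = 1766.9/4380 = 0.403.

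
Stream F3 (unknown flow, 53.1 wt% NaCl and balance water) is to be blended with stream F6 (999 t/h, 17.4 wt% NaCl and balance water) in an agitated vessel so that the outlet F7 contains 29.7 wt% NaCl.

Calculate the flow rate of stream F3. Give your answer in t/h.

525.1 t/h

Let F3 be the unknown flow. Total out = 999 + F3.
NaCl balance: 173.83 + 0.531·F3 = 0.297·(999 + F3)
(0.531 − 0.297)·F3 = 0.297×999 − 173.83 = 122.88
F3 = 122.88 / 0.234 = 525.12 t/h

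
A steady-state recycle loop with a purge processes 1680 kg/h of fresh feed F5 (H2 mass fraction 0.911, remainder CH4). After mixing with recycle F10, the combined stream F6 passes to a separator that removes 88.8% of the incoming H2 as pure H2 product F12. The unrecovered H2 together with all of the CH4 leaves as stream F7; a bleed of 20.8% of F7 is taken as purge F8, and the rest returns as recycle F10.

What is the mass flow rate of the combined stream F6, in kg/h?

CH4 enters only via F5 and leaves only via the purge: 1680×0.089 = 0.208×(CH4 in F7), and the separator passes all CH4, so CH4 in F6 = CH4 in F7 = 718.85 kg/h.
H2 in F6: m_A = 1680×0.911 + (1−0.208)·(1−0.888)·m_A, so m_A = 1530.5/0.9113 = 1679.5 kg/h.
F6 = 1679.5 + 718.85 = 2398.3 kg/h.

2398 kg/h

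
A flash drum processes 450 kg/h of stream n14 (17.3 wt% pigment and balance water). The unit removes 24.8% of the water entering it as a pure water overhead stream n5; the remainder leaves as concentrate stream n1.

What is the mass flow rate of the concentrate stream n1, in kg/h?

357.7 kg/h

water entering = 450×0.827 = 372.15 kg/h; overhead removed = 0.248×372.15 = 92.293 kg/h.
Concentrate = 450 − 92.293 = 357.71 kg/h.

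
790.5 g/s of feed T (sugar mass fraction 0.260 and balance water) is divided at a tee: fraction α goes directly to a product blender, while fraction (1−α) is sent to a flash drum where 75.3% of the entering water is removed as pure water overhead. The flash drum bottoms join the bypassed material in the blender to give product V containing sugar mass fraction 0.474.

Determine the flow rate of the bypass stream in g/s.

All 790.5×0.260 = 205.53 g/s of sugar reaches V, so V = 205.53/0.474 = 433.61 g/s and vapour = 356.89 g/s.
The evaporator receives (1−α)·790.5 of feed at 0.740 water and removes 0.753 of that water:
0.753×0.740×(1−α)×790.5 = 356.89
(1−α) = 356.89/440.48 = 0.8102;  α = 0.1898.
Bypass flow = 0.1898×790.5 = 150.01 g/s.

150 g/s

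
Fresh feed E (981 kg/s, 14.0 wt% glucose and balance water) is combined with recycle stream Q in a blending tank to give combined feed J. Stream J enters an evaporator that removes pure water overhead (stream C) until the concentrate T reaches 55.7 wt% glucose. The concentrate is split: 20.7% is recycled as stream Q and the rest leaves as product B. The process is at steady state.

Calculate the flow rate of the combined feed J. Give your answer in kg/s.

Overall glucose balance (none leaves overhead): glucose in fresh feed = glucose in product, i.e. 981×0.140 = (1−0.207)·T·0.557.
T = 137.34/(0.557×0.793) = 310.93 kg/s.
Recycle Q = 0.207×310.93 = 64.363 kg/s.
Combined feed J = 981 + 64.363 = 1045.4 kg/s.

1045 kg/s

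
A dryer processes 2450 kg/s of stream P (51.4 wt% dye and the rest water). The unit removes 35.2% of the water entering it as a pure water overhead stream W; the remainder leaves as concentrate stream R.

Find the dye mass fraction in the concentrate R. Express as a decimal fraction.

dye is not removed: 2450×0.514 = 1259.3 kg/s of dye enters R.
water entering = 2450×0.486 = 1190.7 kg/s; overhead removed = 0.352×1190.7 = 419.13 kg/s.
Concentrate = 2450 − 419.13 = 2030.9 kg/s.
Mass fraction = 1259.3/2030.9 = 0.620.

0.620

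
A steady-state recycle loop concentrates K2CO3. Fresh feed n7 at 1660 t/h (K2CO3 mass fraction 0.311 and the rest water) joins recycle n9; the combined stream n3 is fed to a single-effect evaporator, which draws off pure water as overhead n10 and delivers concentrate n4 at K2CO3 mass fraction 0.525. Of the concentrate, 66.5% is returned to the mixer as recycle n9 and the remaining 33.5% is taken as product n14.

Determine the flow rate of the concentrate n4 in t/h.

Overall K2CO3 balance (none leaves overhead): K2CO3 in fresh feed = K2CO3 in product, i.e. 1660×0.311 = (1−0.665)·n4·0.525.
n4 = 516.26/(0.525×0.335) = 2935.4 t/h.

2935 t/h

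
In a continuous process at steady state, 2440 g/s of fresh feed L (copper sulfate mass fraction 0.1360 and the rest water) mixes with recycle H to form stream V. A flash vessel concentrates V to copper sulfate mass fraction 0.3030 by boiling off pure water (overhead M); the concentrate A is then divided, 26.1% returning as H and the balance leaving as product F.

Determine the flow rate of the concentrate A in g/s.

Overall copper sulfate balance (none leaves overhead): copper sulfate in fresh feed = copper sulfate in product, i.e. 2440×0.136 = (1−0.261)·A·0.303.
A = 331.84/(0.303×0.739) = 1482 g/s.

1482 g/s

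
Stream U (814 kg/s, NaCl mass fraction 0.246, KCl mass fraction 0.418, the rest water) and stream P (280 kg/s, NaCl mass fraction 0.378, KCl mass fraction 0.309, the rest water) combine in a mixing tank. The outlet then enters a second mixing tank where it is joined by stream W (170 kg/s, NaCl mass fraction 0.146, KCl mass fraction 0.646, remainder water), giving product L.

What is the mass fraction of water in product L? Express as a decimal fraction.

Overall, product flow = 1264 kg/s.
water in = 814×0.336 + 280×0.313 + 170×0.208 = 396.5 kg/s.
water fraction in L = 0.314.

0.314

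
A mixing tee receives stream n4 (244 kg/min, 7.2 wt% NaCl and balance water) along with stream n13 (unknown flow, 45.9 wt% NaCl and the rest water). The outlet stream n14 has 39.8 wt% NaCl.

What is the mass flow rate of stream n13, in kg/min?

1304 kg/min

Let n13 be the unknown flow. Total out = 244 + n13.
NaCl balance: 17.568 + 0.459·n13 = 0.398·(244 + n13)
(0.459 − 0.398)·n13 = 0.398×244 − 17.568 = 79.544
n13 = 79.544 / 0.061 = 1304 kg/min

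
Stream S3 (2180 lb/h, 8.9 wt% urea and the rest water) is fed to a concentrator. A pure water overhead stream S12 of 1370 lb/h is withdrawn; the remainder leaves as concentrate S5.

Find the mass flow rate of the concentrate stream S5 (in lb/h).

810 lb/h

Concentrate = 2180 − 1370 = 810 lb/h.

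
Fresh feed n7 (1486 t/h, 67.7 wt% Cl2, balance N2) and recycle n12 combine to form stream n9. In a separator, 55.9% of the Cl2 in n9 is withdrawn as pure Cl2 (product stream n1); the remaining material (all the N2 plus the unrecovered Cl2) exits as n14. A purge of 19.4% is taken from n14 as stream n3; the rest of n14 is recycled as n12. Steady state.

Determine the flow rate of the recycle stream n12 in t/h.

N2 enters only via n7 and leaves only via the purge: 1486×0.323 = 0.194×(N2 in n14), and the separator passes all N2, so N2 in n9 = N2 in n14 = 2474.1 t/h.
Cl2 in n9: m_A = 1486×0.677 + (1−0.194)·(1−0.559)·m_A, so m_A = 1006/0.6446 = 1560.8 t/h.
n14 = (1−0.559)×1560.8 + 2474.1 = 3162.4 t/h.
Recycle n12 = (1−0.194)×3162.4 = 2548.9 t/h.

2549 t/h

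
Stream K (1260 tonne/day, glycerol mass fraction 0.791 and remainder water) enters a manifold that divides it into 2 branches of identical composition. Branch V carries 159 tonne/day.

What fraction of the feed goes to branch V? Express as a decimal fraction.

Fraction to V = 159/1260 = 0.1262.

0.126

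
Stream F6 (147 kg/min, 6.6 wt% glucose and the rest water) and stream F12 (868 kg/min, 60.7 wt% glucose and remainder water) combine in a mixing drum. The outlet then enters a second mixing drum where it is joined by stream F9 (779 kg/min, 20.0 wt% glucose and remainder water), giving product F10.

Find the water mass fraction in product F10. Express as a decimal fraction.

Overall, product flow = 1794 kg/min.
water in = 147×0.934 + 868×0.393 + 779×0.800 = 1101.6 kg/min.
water fraction in F10 = 0.614.

0.614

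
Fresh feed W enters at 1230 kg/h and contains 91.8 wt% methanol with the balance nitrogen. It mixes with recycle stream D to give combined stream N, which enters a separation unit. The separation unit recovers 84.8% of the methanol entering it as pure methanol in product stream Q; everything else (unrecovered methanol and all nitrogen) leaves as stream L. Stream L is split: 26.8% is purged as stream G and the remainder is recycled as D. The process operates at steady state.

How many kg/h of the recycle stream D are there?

416.8 kg/h

nitrogen enters only via W and leaves only via the purge: 1230×0.082 = 0.268×(nitrogen in L), and the separation unit passes all nitrogen, so nitrogen in N = nitrogen in L = 376.34 kg/h.
methanol in N: m_A = 1230×0.918 + (1−0.268)·(1−0.848)·m_A, so m_A = 1129.1/0.8887 = 1270.5 kg/h.
L = (1−0.848)×1270.5 + 376.34 = 569.46 kg/h.
Recycle D = (1−0.268)×569.46 = 416.84 kg/h.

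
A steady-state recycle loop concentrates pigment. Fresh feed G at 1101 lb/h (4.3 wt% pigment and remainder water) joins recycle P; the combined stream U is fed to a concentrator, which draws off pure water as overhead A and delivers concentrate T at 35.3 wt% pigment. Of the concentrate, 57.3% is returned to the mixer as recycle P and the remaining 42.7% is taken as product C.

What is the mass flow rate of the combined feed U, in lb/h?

1281 lb/h

Overall pigment balance (none leaves overhead): pigment in fresh feed = pigment in product, i.e. 1101×0.043 = (1−0.573)·T·0.353.
T = 47.343/(0.353×0.427) = 314.09 lb/h.
Recycle P = 0.573×314.09 = 179.97 lb/h.
Combined feed U = 1101 + 179.97 = 1281 lb/h.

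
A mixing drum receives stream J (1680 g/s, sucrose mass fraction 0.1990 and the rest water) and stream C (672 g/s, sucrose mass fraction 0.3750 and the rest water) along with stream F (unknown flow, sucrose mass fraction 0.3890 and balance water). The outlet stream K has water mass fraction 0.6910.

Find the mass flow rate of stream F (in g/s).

Let F be the unknown flow. Total out = 2352 + F.
water balance: 1765.7 + 0.611·F = 0.691·(2352 + F)
(0.611 − 0.691)·F = 0.691×2352 − 1765.7 = -140.45
F = -140.45 / -0.080 = 1755.6 g/s

1756 g/s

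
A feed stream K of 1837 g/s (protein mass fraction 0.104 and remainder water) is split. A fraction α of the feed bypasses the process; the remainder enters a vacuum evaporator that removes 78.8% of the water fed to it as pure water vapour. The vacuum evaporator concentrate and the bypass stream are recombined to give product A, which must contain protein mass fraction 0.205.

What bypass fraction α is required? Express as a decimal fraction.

0.302

All 1837×0.104 = 191.05 g/s of protein reaches A, so A = 191.05/0.205 = 931.94 g/s and vapour = 905.06 g/s.
The evaporator receives (1−α)·1837 of feed at 0.896 water and removes 0.788 of that water:
0.788×0.896×(1−α)×1837 = 905.06
(1−α) = 905.06/1297 = 0.6978;  α = 0.3022.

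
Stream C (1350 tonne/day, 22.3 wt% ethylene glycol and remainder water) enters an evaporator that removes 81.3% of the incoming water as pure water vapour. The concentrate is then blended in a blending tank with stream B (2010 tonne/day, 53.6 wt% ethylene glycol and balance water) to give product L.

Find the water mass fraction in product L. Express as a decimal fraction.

0.450

Vapour removed = 0.813×0.777×1350 = 852.8 tonne/day; concentrate = 497.2 tonne/day.
water reaching the mixer = 196.15 (from concentrate) + 2010×0.464 = 1128.8 tonne/day.
Product flow = 497.2 + 2010 = 2507.2 tonne/day; water fraction = 0.450.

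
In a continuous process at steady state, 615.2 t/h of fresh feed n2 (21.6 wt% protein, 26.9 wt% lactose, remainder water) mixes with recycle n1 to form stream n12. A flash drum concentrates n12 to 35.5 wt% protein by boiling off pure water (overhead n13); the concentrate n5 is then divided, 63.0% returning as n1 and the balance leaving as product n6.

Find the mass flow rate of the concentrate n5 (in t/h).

Overall protein balance (none leaves overhead): protein in fresh feed = protein in product, i.e. 615.2×0.216 = (1−0.630)·n5·0.355.
n5 = 132.88/(0.355×0.370) = 1011.7 t/h.

1012 t/h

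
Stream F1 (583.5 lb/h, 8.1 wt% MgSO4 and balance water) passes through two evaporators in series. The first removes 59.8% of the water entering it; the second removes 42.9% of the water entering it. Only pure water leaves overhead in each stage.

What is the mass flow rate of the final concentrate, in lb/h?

170.4 lb/h

water in feed = 583.5×0.919 = 536.24 lb/h.
After stage 1: water left = (1−0.598)×536.24 = 215.57; stream total = 262.83 lb/h.
After stage 2: water left = (1−0.429)×215.57 = 123.09; final concentrate = 170.35 lb/h.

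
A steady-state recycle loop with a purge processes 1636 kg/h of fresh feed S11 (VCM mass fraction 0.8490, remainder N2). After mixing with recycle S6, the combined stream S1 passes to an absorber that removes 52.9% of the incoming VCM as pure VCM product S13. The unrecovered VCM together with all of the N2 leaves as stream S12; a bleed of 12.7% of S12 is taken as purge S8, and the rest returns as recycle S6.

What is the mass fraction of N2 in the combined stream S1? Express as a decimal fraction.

0.4519

N2 enters only via S11 and leaves only via the purge: 1636×0.151 = 0.127×(N2 in S12), and the absorber passes all N2, so N2 in S1 = N2 in S12 = 1945.2 kg/h.
VCM in S1: m_A = 1636×0.849 + (1−0.127)·(1−0.529)·m_A, so m_A = 1389/0.5888 = 2358.9 kg/h.
S1 = 2358.9 + 1945.2 = 4304.1 kg/h.
N2 fraction in S1 = 1945.2/4304.1 = 0.4519.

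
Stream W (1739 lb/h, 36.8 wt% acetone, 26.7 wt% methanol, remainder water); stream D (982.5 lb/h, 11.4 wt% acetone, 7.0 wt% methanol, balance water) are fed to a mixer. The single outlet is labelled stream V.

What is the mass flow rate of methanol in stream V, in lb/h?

533.1 lb/h

methanol out = methanol in = 1739×0.267 + 982.5×0.070 = 533.09 lb/h.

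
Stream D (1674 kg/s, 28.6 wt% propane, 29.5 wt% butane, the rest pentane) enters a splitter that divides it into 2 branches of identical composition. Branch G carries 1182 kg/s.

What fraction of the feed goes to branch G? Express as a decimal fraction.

Fraction to G = 1182/1674 = 0.7061.

0.706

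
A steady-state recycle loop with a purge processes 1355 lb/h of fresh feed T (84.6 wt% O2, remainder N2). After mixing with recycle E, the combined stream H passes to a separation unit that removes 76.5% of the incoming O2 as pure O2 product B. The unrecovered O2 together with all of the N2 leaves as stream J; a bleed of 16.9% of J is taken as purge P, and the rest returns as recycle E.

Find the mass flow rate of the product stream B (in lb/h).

1090 lb/h

O2 in H: m_A = 1355×0.846 + (1−0.169)·(1−0.765)·m_A, so m_A = 1146.3/0.8047 = 1424.5 lb/h.
Product B = 0.765×1424.5 = 1089.8 lb/h.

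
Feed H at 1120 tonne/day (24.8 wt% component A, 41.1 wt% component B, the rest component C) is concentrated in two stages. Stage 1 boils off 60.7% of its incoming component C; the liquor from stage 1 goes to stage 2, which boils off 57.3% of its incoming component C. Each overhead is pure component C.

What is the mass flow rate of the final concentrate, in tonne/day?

802.2 tonne/day

component C in feed = 1120×0.341 = 381.92 tonne/day.
After stage 1: component C left = (1−0.607)×381.92 = 150.09; stream total = 888.17 tonne/day.
After stage 2: component C left = (1−0.573)×150.09 = 64.09; final concentrate = 802.17 tonne/day.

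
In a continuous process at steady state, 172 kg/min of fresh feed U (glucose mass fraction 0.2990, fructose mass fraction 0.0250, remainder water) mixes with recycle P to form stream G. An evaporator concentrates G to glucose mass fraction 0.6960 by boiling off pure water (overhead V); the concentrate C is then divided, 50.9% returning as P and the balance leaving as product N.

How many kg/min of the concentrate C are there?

150.5 kg/min

Overall glucose balance (none leaves overhead): glucose in fresh feed = glucose in product, i.e. 172×0.299 = (1−0.509)·C·0.696.
C = 51.428/(0.696×0.491) = 150.49 kg/min.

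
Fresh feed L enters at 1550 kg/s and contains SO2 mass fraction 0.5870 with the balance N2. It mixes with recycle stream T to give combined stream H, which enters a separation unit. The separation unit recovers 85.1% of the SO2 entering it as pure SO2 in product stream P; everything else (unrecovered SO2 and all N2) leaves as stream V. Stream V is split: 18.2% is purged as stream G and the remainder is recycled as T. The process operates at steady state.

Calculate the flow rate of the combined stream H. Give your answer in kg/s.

N2 enters only via L and leaves only via the purge: 1550×0.413 = 0.182×(N2 in V), and the separation unit passes all N2, so N2 in H = N2 in V = 3517.3 kg/s.
SO2 in H: m_A = 1550×0.587 + (1−0.182)·(1−0.851)·m_A, so m_A = 909.85/0.8781 = 1036.1 kg/s.
H = 1036.1 + 3517.3 = 4553.4 kg/s.

4553 kg/s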